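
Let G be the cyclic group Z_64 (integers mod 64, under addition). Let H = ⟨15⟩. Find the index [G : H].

1

|⟨15⟩| = 64 and |G| = 64.
By Lagrange, [G : H] = |G|/|H| = 64/64 = 1.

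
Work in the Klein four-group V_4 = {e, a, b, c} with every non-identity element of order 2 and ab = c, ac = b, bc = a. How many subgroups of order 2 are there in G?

3

|G| = 4 and 2 | 4, so subgroups of order 2 are possible by Lagrange.
The subgroups of order 2 are: {e, a}; {e, b}; {e, c}.
So G has 3 subgroups of order 2.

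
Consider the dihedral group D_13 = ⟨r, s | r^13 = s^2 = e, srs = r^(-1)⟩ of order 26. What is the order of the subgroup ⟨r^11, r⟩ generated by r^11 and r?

13

|⟨r^11⟩| = 13 and |⟨r⟩| = 13, so |H| is a multiple of lcm(13, 13) = 13 and divides |G| = 26.
Closing under the operation: H = {e, r, r^2, r^3, r^4, r^5, r^6, r^7, r^8, r^9, r^10, r^11, r^12}, so |H| = 13.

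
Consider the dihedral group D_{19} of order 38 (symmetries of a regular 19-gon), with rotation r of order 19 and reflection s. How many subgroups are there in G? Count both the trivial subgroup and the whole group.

22

|G| = 38, so by Lagrange every subgroup order divides 38. Divisors: 1, 2, 19, 38.
Subgroups by order — order 1: 1; order 2: 19; order 19: 1; order 38: 1.
Total: 1 + 19 + 1 + 1 = 22.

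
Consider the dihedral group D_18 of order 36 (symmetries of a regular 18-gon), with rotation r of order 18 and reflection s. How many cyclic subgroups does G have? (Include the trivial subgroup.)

A cyclic subgroup of order d is generated by each of its φ(d) elements of order d, so the cyclic subgroups of order d number (#elements of order d)/φ(d).
Cyclic subgroups by order — order 1: 1; order 2: 19; order 3: 1; order 6: 1; order 9: 1; order 18: 1.
Total: 24.

24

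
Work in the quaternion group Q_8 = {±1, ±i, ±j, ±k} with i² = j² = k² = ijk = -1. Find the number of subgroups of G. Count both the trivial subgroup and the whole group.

|G| = 8, so by Lagrange every subgroup order divides 8. Divisors: 1, 2, 4, 8.
Subgroups by order — order 1: 1; order 2: 1; order 4: 3; order 8: 1.
Total: 1 + 1 + 3 + 1 = 6.

6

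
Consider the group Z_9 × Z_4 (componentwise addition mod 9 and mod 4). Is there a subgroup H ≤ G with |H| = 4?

Yes

4 | 36. A subgroup of order 4 is {(0,0), (0,1), (0,2), (0,3)}.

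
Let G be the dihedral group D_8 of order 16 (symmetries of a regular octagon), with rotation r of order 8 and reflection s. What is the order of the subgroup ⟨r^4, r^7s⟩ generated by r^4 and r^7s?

|⟨r^4⟩| = 2 and |⟨r^7s⟩| = 2, so |H| is a multiple of lcm(2, 2) = 2 and divides |G| = 16.
Closing under the operation: H = {e, r^4, r^3s, r^7s}, so |H| = 4.

4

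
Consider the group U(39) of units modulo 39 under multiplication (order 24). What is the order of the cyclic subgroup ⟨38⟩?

2

Compute successive powers of 38 mod 39: 38, 1; 38^2 ≡ 1 (mod 39).
So |⟨38⟩| = 2.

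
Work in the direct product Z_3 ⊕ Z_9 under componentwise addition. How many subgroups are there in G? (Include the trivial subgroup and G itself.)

|G| = 27, so by Lagrange every subgroup order divides 27. Divisors: 1, 3, 9, 27.
Subgroups by order — order 1: 1; order 3: 4; order 9: 4; order 27: 1.
Total: 1 + 4 + 4 + 1 = 10.

10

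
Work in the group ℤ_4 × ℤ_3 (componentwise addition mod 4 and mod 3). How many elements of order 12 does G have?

An element (a,b) has order lcm(ord(a), ord(b)); count pairs with lcm equal to 12.
Enumerating gives 4 such elements.

4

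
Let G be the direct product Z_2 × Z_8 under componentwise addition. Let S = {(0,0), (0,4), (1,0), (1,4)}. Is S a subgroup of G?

Yes

|S| = 4 divides |G| = 16, consistent with Lagrange.
S contains the identity, every element's inverse is in S, and S is closed under +: it is a subgroup.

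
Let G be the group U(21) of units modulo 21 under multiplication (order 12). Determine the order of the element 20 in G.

2

Compute successive powers of 20 mod 21: 20, 1; 20^2 ≡ 1 (mod 21).
So |⟨20⟩| = 2.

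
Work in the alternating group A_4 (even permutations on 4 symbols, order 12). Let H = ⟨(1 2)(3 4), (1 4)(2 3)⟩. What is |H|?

|⟨(1 2)(3 4)⟩| = 2 and |⟨(1 4)(2 3)⟩| = 2, so |H| is a multiple of lcm(2, 2) = 2 and divides |G| = 12.
Closing under the operation: H = {e, (1 2)(3 4), (1 3)(2 4), (1 4)(2 3)}, so |H| = 4.

4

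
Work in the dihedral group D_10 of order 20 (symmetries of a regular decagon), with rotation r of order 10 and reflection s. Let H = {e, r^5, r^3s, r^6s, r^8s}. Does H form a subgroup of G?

No

Closure fails: r^5 · r^6s = rs ∉ H. So H is not a subgroup.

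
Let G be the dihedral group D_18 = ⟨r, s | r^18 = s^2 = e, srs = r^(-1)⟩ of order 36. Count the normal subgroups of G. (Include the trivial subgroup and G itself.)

G has 45 subgroups. Checking conjugation-invariance by order — order 1: 1/1 normal; order 2: 1/19 normal; order 3: 1/1 normal; order 4: 0/9 normal; order 6: 1/7 normal; order 9: 1/1 normal; order 12: 0/3 normal; order 18: 3/3 normal; order 36: 1/1 normal.
Total normal subgroups: 9.

9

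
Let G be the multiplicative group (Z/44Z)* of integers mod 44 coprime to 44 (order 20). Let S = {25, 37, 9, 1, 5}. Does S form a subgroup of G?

Yes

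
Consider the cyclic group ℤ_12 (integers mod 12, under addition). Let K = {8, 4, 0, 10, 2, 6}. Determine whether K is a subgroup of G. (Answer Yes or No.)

|K| = 6 divides |G| = 12, consistent with Lagrange.
K contains the identity, every element's inverse is in K, and K is closed under +: it is a subgroup.
In fact K = ⟨2⟩.

Yes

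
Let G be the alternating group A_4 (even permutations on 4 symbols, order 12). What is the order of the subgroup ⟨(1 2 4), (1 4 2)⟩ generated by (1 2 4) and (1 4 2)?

|⟨(1 2 4)⟩| = 3 and |⟨(1 4 2)⟩| = 3, so |H| is a multiple of lcm(3, 3) = 3 and divides |G| = 12.
Closing under the operation: H = {e, (1 2 4), (1 4 2)}, so |H| = 3.

3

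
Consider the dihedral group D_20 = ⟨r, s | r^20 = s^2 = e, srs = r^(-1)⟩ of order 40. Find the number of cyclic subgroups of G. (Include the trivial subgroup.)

26

A cyclic subgroup of order d is generated by each of its φ(d) elements of order d, so the cyclic subgroups of order d number (#elements of order d)/φ(d).
Cyclic subgroups by order — order 1: 1; order 2: 21; order 4: 1; order 5: 1; order 10: 1; order 20: 1.
Total: 26.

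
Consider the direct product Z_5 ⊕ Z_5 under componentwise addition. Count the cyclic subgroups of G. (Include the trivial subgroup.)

Group the elements of G by the cyclic subgroup they generate; each cyclic subgroup of order d accounts for φ(d) elements.
Cyclic subgroups by order — order 1: 1; order 5: 6.
Total: 7.

7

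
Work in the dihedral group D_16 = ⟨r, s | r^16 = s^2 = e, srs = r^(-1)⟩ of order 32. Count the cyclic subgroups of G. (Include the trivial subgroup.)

21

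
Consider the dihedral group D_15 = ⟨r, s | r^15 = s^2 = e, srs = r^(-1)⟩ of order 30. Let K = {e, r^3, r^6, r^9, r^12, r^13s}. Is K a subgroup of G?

Closure fails: r^9 · r^13s = r^7s ∉ K. So K is not a subgroup.

No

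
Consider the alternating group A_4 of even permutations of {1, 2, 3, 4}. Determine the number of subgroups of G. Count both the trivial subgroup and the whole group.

|G| = 12, so by Lagrange every subgroup order divides 12. Divisors: 1, 2, 3, 4, 6, 12.
Subgroups by order — order 1: 1; order 2: 3; order 3: 4; order 4: 1; order 6: 0; order 12: 1.
Total: 1 + 3 + 4 + 1 + 0 + 1 = 10.

10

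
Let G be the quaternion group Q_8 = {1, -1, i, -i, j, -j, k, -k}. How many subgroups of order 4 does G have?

3

|G| = 8 and 4 | 8, so subgroups of order 4 are possible by Lagrange.
The subgroups of order 4 are: {1, -1, i, -i}; {1, -1, j, -j}; {1, -1, k, -k}.
So G has 3 subgroups of order 4.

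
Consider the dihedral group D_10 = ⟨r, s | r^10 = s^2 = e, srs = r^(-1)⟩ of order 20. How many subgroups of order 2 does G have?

|G| = 20 and 2 | 20, so subgroups of order 2 are possible by Lagrange.
The subgroups of order 2 are: {e, r^2s}; {e, r^3s}; {e, r^4s}; {e, r^5}; … (11 in all).
So G has 11 subgroups of order 2.

11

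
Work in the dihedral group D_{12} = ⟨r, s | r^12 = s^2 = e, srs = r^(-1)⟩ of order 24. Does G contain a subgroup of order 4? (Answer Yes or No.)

Yes

4 | 24. A subgroup of order 4 is {e, r^6, r^4s, r^10s}.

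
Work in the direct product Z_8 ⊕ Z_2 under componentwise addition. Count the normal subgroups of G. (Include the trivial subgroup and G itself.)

11

G is abelian, so every subgroup is normal.
G has 11 subgroups in total, hence 11 normal subgroups.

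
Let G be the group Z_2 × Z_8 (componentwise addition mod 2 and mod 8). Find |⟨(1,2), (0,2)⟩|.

8

|⟨(1,2)⟩| = 4 and |⟨(0,2)⟩| = 4, so |H| is a multiple of lcm(4, 4) = 4 and divides |G| = 16.
Closing under the operation: H = {(0,0), (0,2), (0,4), (0,6), (1,0), (1,2), (1,4), (1,6)}, so |H| = 8.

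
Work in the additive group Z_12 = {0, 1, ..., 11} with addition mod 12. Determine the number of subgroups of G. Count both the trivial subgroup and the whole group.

A cyclic group of order 12 has exactly one subgroup for each divisor of 12.
Divisors of 12: 1, 2, 3, 4, 6, 12.
So Z_12 has 6 subgroups.

6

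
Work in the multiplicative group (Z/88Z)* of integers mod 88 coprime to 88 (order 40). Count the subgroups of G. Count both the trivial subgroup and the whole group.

32

|G| = 40, so by Lagrange every subgroup order divides 40. Divisors: 1, 2, 4, 5, 8, 10, 20, 40.
Subgroups by order — order 1: 1; order 2: 7; order 4: 7; order 5: 1; order 8: 1; order 10: 7; order 20: 7; order 40: 1.
Total: 1 + 7 + 7 + 1 + 1 + 7 + 7 + 1 = 32.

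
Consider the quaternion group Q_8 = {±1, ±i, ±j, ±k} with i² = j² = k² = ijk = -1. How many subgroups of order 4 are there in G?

|G| = 8 and 4 | 8, so subgroups of order 4 are possible by Lagrange.
The subgroups of order 4 are: {1, -1, i, -i}; {1, -1, j, -j}; {1, -1, k, -k}.
So G has 3 subgroups of order 4.

3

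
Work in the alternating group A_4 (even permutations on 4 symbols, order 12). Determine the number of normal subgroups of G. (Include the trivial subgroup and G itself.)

G has 10 subgroups. Checking conjugation-invariance by order — order 1: 1/1 normal; order 2: 0/3 normal; order 3: 0/4 normal; order 4: 1/1 normal; order 12: 1/1 normal.
Total normal subgroups: 3.

3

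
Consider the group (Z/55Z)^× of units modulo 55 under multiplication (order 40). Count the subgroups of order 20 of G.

3

|G| = 40 and 20 | 40, so subgroups of order 20 are possible by Lagrange.
The subgroups of order 20 are: {1, 3, 4, 9, 12, 14, 16, 23, 26, 27, 31, 34, 36, 37, 38, 42, 47, 48, 49, 53}; {1, 2, 4, 7, 8, 9, 13, 14, 16, 17, 18, 26, 28, 31, 32, 34, 36, 43, 49, 52}; {1, 4, 6, 9, 14, 16, 19, 21, 24, 26, 29, 31, 34, 36, 39, 41, 46, 49, 51, 54}.
So G has 3 subgroups of order 20.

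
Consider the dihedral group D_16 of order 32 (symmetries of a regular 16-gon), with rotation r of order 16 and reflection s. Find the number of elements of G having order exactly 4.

The elements of order 4 are: r^4, r^12.
That's 2.

2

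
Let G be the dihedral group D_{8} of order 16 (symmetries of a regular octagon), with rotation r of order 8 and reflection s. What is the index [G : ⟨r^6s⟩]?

8

|⟨r^6s⟩| = 2 and |G| = 16.
By Lagrange, [G : H] = |G|/|H| = 16/2 = 8.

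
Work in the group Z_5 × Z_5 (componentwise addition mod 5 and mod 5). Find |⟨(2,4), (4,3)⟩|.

5

|⟨(2,4)⟩| = 5 and |⟨(4,3)⟩| = 5, so |H| is a multiple of lcm(5, 5) = 5 and divides |G| = 25.
Closing under the operation: H = {(0,0), (1,2), (2,4), (3,1), (4,3)}, so |H| = 5.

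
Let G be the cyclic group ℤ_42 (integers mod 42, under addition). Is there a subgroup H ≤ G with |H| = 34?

No

34 does not divide |G| = 42, so by Lagrange no subgroup of order 34 exists.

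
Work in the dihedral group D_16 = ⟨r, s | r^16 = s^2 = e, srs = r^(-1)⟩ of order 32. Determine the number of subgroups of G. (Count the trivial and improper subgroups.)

|G| = 32, so by Lagrange every subgroup order divides 32. Divisors: 1, 2, 4, 8, 16, 32.
Subgroups by order — order 1: 1; order 2: 17; order 4: 9; order 8: 5; order 16: 3; order 32: 1.
Total: 1 + 17 + 9 + 5 + 3 + 1 = 36.

36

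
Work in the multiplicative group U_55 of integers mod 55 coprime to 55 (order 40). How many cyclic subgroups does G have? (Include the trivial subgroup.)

Each element a generates a cyclic subgroup ⟨a⟩; distinct elements may generate the same one (a cyclic group of order d has φ(d) generators).
Cyclic subgroups by order — order 1: 1; order 2: 3; order 4: 2; order 5: 1; order 10: 3; order 20: 2.
Total: 12.

12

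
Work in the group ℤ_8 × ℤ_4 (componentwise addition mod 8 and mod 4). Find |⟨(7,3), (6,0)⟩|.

16

|⟨(7,3)⟩| = 8 and |⟨(6,0)⟩| = 4, so |H| is a multiple of lcm(8, 4) = 8 and divides |G| = 32.
Closing under the operation: H = {(0,0), (0,2), (1,1), (1,3), (2,0), (2,2), (3,1), (3,3), (4,0), (4,2), (5,1), (5,3), (6,0), (6,2), (7,1), (7,3)}, so |H| = 16.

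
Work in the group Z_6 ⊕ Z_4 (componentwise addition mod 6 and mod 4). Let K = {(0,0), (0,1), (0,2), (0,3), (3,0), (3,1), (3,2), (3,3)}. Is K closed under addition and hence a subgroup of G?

Yes

|K| = 8 divides |G| = 24, consistent with Lagrange.
K contains the identity, every element's inverse is in K, and K is closed under +: it is a subgroup.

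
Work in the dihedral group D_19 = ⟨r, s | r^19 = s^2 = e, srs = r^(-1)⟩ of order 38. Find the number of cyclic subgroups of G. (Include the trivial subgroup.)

Each element a generates a cyclic subgroup ⟨a⟩; distinct elements may generate the same one (a cyclic group of order d has φ(d) generators).
Cyclic subgroups by order — order 1: 1; order 2: 19; order 19: 1.
Total: 21.

21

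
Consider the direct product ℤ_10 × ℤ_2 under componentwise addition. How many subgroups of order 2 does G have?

|G| = 20 and 2 | 20, so subgroups of order 2 are possible by Lagrange.
The subgroups of order 2 are: {(0,0), (0,1)}; {(0,0), (5,0)}; {(0,0), (5,1)}.
So G has 3 subgroups of order 2.

3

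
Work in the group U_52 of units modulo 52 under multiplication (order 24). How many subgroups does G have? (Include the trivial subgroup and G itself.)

|G| = 24, so by Lagrange every subgroup order divides 24. Divisors: 1, 2, 3, 4, 6, 8, 12, 24.
Subgroups by order — order 1: 1; order 2: 3; order 3: 1; order 4: 3; order 6: 3; order 8: 1; order 12: 3; order 24: 1.
Total: 1 + 3 + 1 + 3 + 3 + 1 + 3 + 1 = 16.

16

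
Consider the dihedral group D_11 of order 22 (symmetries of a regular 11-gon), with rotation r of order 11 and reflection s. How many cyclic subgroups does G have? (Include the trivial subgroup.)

Group the elements of G by the cyclic subgroup they generate; each cyclic subgroup of order d accounts for φ(d) elements.
Cyclic subgroups by order — order 1: 1; order 2: 11; order 11: 1.
Total: 13.

13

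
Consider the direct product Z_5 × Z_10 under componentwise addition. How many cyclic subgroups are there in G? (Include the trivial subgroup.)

A cyclic subgroup of order d is generated by each of its φ(d) elements of order d, so the cyclic subgroups of order d number (#elements of order d)/φ(d).
Cyclic subgroups by order — order 1: 1; order 2: 1; order 5: 6; order 10: 6.
Total: 14.

14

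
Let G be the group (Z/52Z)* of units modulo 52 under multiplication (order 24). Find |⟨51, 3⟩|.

12

|⟨51⟩| = 2 and |⟨3⟩| = 6, so |H| is a multiple of lcm(2, 6) = 6 and divides |G| = 24.
Closing under the operation: H = {1, 3, 9, 17, 23, 25, 27, 29, 35, 43, 49, 51}, so |H| = 12.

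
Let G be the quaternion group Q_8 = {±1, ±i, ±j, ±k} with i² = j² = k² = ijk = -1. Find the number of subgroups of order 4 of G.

|G| = 8 and 4 | 8, so subgroups of order 4 are possible by Lagrange.
The subgroups of order 4 are: {1, -1, i, -i}; {1, -1, j, -j}; {1, -1, k, -k}.
So G has 3 subgroups of order 4.

3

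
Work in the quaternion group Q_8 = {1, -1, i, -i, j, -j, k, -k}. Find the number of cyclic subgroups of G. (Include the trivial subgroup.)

5

A cyclic subgroup of order d is generated by each of its φ(d) elements of order d, so the cyclic subgroups of order d number (#elements of order d)/φ(d).
Cyclic subgroups by order — order 1: 1; order 2: 1; order 4: 3.
Total: 5.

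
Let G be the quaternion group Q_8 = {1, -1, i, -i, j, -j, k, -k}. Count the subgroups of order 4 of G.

3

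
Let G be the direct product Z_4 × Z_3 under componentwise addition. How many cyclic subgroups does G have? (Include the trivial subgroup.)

6

A cyclic subgroup of order d is generated by each of its φ(d) elements of order d, so the cyclic subgroups of order d number (#elements of order d)/φ(d).
Cyclic subgroups by order — order 1: 1; order 2: 1; order 3: 1; order 4: 1; order 6: 1; order 12: 1.
Total: 6.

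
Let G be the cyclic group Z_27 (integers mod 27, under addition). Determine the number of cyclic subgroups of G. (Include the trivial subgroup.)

4

Each element a generates a cyclic subgroup ⟨a⟩; distinct elements may generate the same one (a cyclic group of order d has φ(d) generators).
Cyclic subgroups by order — order 1: 1; order 3: 1; order 9: 1; order 27: 1.
Total: 4.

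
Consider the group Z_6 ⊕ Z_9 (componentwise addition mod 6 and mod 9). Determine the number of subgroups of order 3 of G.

|G| = 54 and 3 | 54, so subgroups of order 3 are possible by Lagrange.
The subgroups of order 3 are: {(0,0), (0,3), (0,6)}; {(0,0), (2,0), (4,0)}; {(0,0), (2,3), (4,6)}; {(0,0), (2,6), (4,3)}.
So G has 4 subgroups of order 3.

4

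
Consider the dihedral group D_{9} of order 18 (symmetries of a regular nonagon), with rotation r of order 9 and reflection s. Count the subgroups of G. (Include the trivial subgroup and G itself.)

|G| = 18, so by Lagrange every subgroup order divides 18. Divisors: 1, 2, 3, 6, 9, 18.
Subgroups by order — order 1: 1; order 2: 9; order 3: 1; order 6: 3; order 9: 1; order 18: 1.
Total: 1 + 9 + 1 + 3 + 1 + 1 = 16.

16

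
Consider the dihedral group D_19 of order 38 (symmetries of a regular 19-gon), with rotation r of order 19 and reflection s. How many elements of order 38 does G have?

No element of G has order 38 (even though 38 | 38).

0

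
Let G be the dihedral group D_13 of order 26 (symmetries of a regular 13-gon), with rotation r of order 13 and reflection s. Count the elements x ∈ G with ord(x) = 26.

0

No element of G has order 26 (even though 26 | 26).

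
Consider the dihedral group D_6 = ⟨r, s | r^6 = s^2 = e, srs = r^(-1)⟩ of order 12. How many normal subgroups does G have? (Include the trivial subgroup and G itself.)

G has 16 subgroups. Checking conjugation-invariance by order — order 1: 1/1 normal; order 2: 1/7 normal; order 3: 1/1 normal; order 4: 0/3 normal; order 6: 3/3 normal; order 12: 1/1 normal.
Total normal subgroups: 7.

7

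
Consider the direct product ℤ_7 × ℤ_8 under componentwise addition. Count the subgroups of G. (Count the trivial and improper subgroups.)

8

|G| = 56, so by Lagrange every subgroup order divides 56. Divisors: 1, 2, 4, 7, 8, 14, 28, 56.
Subgroups by order — order 1: 1; order 2: 1; order 4: 1; order 7: 1; order 8: 1; order 14: 1; order 28: 1; order 56: 1.
Total: 1 + 1 + 1 + 1 + 1 + 1 + 1 + 1 = 8.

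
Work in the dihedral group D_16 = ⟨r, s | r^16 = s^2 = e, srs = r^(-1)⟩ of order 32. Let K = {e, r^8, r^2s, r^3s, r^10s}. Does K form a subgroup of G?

No

|K| = 5 does not divide |G| = 32, so by Lagrange K is not a subgroup.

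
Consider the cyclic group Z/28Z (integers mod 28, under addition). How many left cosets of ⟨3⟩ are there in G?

1

|⟨3⟩| = 28 and |G| = 28.
By Lagrange, [G : H] = |G|/|H| = 28/28 = 1.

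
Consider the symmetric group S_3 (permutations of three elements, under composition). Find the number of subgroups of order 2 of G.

3

|G| = 6 and 2 | 6, so subgroups of order 2 are possible by Lagrange.
The subgroups of order 2 are: {e, (1 2)}; {e, (1 3)}; {e, (2 3)}.
So G has 3 subgroups of order 2.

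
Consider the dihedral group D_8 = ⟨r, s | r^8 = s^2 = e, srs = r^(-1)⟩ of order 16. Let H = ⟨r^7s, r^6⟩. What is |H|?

8

|⟨r^7s⟩| = 2 and |⟨r^6⟩| = 4, so |H| is a multiple of lcm(2, 4) = 4 and divides |G| = 16.
Closing under the operation: H = {e, r^2, r^4, r^6, rs, r^3s, r^5s, r^7s}, so |H| = 8.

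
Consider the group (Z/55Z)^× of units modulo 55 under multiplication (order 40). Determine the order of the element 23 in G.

Compute successive powers of 23 mod 55: 23, 34, 12, 1; 23^4 ≡ 1 (mod 55).
So |⟨23⟩| = 4.

4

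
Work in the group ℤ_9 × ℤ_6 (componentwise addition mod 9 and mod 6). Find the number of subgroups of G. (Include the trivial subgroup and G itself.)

20

|G| = 54, so by Lagrange every subgroup order divides 54. Divisors: 1, 2, 3, 6, 9, 18, 27, 54.
Subgroups by order — order 1: 1; order 2: 1; order 3: 4; order 6: 4; order 9: 4; order 18: 4; order 27: 1; order 54: 1.
Total: 1 + 1 + 4 + 4 + 4 + 4 + 1 + 1 = 20.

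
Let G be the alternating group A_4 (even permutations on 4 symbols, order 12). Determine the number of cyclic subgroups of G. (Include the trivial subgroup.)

Each element a generates a cyclic subgroup ⟨a⟩; distinct elements may generate the same one (a cyclic group of order d has φ(d) generators).
Cyclic subgroups by order — order 1: 1; order 2: 3; order 3: 4.
Total: 8.

8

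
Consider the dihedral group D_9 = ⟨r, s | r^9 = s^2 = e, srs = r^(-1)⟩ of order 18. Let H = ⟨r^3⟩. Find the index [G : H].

6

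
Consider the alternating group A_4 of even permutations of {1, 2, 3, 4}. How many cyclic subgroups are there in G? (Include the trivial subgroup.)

8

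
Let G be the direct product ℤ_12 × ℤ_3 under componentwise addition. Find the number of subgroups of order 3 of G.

|G| = 36 and 3 | 36, so subgroups of order 3 are possible by Lagrange.
The subgroups of order 3 are: {(0,0), (0,1), (0,2)}; {(0,0), (4,0), (8,0)}; {(0,0), (4,1), (8,2)}; {(0,0), (4,2), (8,1)}.
So G has 4 subgroups of order 3.

4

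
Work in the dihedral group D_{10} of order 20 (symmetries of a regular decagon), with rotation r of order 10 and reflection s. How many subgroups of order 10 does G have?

3

|G| = 20 and 10 | 20, so subgroups of order 10 are possible by Lagrange.
The subgroups of order 10 are: {e, r, r^2, r^3, r^4, r^5, r^6, r^7, r^8, r^9}; {e, r^2, r^4, r^6, r^8, s, r^2s, r^4s, r^6s, r^8s}; {e, r^2, r^4, r^6, r^8, rs, r^3s, r^5s, r^7s, r^9s}.
So G has 3 subgroups of order 10.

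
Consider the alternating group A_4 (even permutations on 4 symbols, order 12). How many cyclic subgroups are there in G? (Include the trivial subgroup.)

A cyclic subgroup of order d is generated by each of its φ(d) elements of order d, so the cyclic subgroups of order d number (#elements of order d)/φ(d).
Cyclic subgroups by order — order 1: 1; order 2: 3; order 3: 4.
Total: 8.

8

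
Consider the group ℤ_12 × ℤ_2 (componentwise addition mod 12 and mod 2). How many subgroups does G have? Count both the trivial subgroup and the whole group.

|G| = 24, so by Lagrange every subgroup order divides 24. Divisors: 1, 2, 3, 4, 6, 8, 12, 24.
Subgroups by order — order 1: 1; order 2: 3; order 3: 1; order 4: 3; order 6: 3; order 8: 1; order 12: 3; order 24: 1.
Total: 1 + 3 + 1 + 3 + 3 + 1 + 3 + 1 = 16.

16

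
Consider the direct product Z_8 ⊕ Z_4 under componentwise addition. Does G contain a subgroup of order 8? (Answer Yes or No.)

Yes

8 | 32. A subgroup of order 8 is {(0,0), (0,1), (0,2), (0,3), (4,0), (4,1), (4,2), (4,3)}.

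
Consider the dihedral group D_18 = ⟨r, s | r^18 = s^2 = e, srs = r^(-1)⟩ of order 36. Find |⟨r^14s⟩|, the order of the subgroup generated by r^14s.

2

Computing powers of r^14s: the smallest k with (r^14s)^k = e is k = 2.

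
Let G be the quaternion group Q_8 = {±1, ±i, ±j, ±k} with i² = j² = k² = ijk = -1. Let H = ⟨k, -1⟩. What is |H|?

|⟨k⟩| = 4 and |⟨-1⟩| = 2, so |H| is a multiple of lcm(4, 2) = 4 and divides |G| = 8.
Closing under the operation: H = {1, -1, k, -k}, so |H| = 4.

4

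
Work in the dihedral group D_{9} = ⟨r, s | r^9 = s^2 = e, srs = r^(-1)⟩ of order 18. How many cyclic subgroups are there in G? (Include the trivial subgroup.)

12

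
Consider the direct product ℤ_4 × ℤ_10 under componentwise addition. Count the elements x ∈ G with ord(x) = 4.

An element (a,b) has order lcm(ord(a), ord(b)); count pairs with lcm equal to 4.
Enumerating gives 4 such elements.

4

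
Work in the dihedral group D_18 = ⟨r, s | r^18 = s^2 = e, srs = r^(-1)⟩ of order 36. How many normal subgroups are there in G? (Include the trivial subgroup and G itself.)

G has 45 subgroups. Checking conjugation-invariance by order — order 1: 1/1 normal; order 2: 1/19 normal; order 3: 1/1 normal; order 4: 0/9 normal; order 6: 1/7 normal; order 9: 1/1 normal; order 12: 0/3 normal; order 18: 3/3 normal; order 36: 1/1 normal.
Total normal subgroups: 9.

9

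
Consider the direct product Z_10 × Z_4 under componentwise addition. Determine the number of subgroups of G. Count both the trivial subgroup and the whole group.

16

|G| = 40, so by Lagrange every subgroup order divides 40. Divisors: 1, 2, 4, 5, 8, 10, 20, 40.
Subgroups by order — order 1: 1; order 2: 3; order 4: 3; order 5: 1; order 8: 1; order 10: 3; order 20: 3; order 40: 1.
Total: 1 + 3 + 3 + 1 + 1 + 3 + 3 + 1 = 16.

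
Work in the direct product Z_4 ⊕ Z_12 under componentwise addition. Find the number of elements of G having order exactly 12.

24

An element (a,b) has order lcm(ord(a), ord(b)); count pairs with lcm equal to 12.
Enumerating gives 24 such elements.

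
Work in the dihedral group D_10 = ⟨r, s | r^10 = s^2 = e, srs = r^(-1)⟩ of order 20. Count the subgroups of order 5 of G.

1

|G| = 20 and 5 | 20, so subgroups of order 5 are possible by Lagrange.
The subgroups of order 5 are: {e, r^2, r^4, r^6, r^8}.
So G has 1 subgroup of order 5.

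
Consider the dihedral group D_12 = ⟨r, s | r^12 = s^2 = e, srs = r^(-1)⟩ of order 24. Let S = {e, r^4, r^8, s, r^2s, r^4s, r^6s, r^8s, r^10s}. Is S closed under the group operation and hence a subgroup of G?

No

|S| = 9 does not divide |G| = 24, so by Lagrange S is not a subgroup.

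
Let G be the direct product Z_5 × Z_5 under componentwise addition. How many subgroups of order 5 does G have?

|G| = 25 and 5 | 25, so subgroups of order 5 are possible by Lagrange.
The subgroups of order 5 are: {(0,0), (0,1), (0,2), (0,3), (0,4)}; {(0,0), (1,0), (2,0), (3,0), (4,0)}; {(0,0), (1,1), (2,2), (3,3), (4,4)}; {(0,0), (1,2), (2,4), (3,1), (4,3)}; … (6 in all).
So G has 6 subgroups of order 5.

6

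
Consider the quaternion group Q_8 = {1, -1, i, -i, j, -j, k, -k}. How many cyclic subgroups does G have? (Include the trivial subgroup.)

5

Group the elements of G by the cyclic subgroup they generate; each cyclic subgroup of order d accounts for φ(d) elements.
Cyclic subgroups by order — order 1: 1; order 2: 1; order 4: 3.
Total: 5.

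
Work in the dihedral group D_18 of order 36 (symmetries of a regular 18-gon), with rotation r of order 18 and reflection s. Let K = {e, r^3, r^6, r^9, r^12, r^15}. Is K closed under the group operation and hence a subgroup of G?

|K| = 6 divides |G| = 36, consistent with Lagrange.
K contains the identity, every element's inverse is in K, and K is closed under ·: it is a subgroup.
In fact K = ⟨r^15⟩.

Yes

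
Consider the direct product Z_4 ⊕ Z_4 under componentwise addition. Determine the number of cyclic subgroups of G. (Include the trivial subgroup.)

A cyclic subgroup of order d is generated by each of its φ(d) elements of order d, so the cyclic subgroups of order d number (#elements of order d)/φ(d).
Cyclic subgroups by order — order 1: 1; order 2: 3; order 4: 6.
Total: 10.

10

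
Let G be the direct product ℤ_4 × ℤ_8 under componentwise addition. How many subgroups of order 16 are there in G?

|G| = 32 and 16 | 32, so subgroups of order 16 are possible by Lagrange.
The subgroups of order 16 are: {(0,0), (0,1), (0,2), (0,3), (0,4), (0,5), (0,6), (0,7), (2,0), (2,1), (2,2), (2,3), (2,4), (2,5), (2,6), (2,7)}; {(0,0), (0,2), (0,4), (0,6), (1,0), (1,2), (1,4), (1,6), (2,0), (2,2), (2,4), (2,6), (3,0), (3,2), (3,4), (3,6)}; {(0,0), (0,2), (0,4), (0,6), (1,1), (1,3), (1,5), (1,7), (2,0), (2,2), (2,4), (2,6), (3,1), (3,3), (3,5), (3,7)}.
So G has 3 subgroups of order 16.

3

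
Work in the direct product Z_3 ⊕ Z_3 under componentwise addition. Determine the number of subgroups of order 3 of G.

4

|G| = 9 and 3 | 9, so subgroups of order 3 are possible by Lagrange.
The subgroups of order 3 are: {(0,0), (0,1), (0,2)}; {(0,0), (1,0), (2,0)}; {(0,0), (1,1), (2,2)}; {(0,0), (1,2), (2,1)}.
So G has 4 subgroups of order 3.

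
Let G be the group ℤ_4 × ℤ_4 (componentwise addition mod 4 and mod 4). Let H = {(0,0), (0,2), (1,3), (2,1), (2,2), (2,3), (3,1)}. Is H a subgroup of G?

No

|H| = 7 does not divide |G| = 16, so by Lagrange H is not a subgroup.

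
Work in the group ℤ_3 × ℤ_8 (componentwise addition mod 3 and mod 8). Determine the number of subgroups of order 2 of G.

1

|G| = 24 and 2 | 24, so subgroups of order 2 are possible by Lagrange.
The subgroups of order 2 are: {(0,0), (0,4)}.
So G has 1 subgroup of order 2.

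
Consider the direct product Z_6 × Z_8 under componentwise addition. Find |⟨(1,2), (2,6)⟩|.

24

|⟨(1,2)⟩| = 12 and |⟨(2,6)⟩| = 12, so |H| is a multiple of lcm(12, 12) = 12 and divides |G| = 48.
Closing under the operation: H = {(0,0), (0,2), (0,4), (0,6), (1,0), (1,2), (1,4), (1,6), (2,0), (2,2), (2,4), (2,6), (3,0), (3,2), (3,4), (3,6), (4,0), (4,2), (4,4), (4,6), (5,0), (5,2), (5,4), (5,6)}, so |H| = 24.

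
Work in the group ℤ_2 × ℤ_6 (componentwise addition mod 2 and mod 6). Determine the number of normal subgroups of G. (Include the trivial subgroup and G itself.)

G is abelian, so every subgroup is normal.
G has 10 subgroups in total, hence 10 normal subgroups.

10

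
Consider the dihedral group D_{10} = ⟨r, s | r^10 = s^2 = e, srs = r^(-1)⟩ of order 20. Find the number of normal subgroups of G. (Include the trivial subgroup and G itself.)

G has 22 subgroups. Checking conjugation-invariance by order — order 1: 1/1 normal; order 2: 1/11 normal; order 4: 0/5 normal; order 5: 1/1 normal; order 10: 3/3 normal; order 20: 1/1 normal.
Total normal subgroups: 7.

7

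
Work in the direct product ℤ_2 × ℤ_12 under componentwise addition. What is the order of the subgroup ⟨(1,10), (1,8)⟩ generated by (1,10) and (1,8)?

12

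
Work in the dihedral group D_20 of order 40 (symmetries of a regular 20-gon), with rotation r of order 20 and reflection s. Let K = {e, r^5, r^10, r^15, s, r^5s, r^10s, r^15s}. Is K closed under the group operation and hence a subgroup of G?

Yes

|K| = 8 divides |G| = 40, consistent with Lagrange.
K contains the identity, every element's inverse is in K, and K is closed under ·: it is a subgroup.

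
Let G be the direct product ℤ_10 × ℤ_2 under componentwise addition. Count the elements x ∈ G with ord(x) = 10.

12

An element (a,b) has order lcm(ord(a), ord(b)); count pairs with lcm equal to 10.
Enumerating gives 12 such elements.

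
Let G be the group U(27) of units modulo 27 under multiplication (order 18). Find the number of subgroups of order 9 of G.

|G| = 18 and 9 | 18, so subgroups of order 9 are possible by Lagrange.
The subgroups of order 9 are: {1, 4, 7, 10, 13, 16, 19, 22, 25}.
So G has 1 subgroup of order 9.

1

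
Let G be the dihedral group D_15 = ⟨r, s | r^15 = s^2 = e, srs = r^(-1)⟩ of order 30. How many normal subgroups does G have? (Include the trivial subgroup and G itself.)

5

G has 28 subgroups. Checking conjugation-invariance by order — order 1: 1/1 normal; order 2: 0/15 normal; order 3: 1/1 normal; order 5: 1/1 normal; order 6: 0/5 normal; order 10: 0/3 normal; order 15: 1/1 normal; order 30: 1/1 normal.
Total normal subgroups: 5.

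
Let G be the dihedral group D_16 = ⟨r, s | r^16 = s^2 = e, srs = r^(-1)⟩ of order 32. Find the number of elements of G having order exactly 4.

2

The elements of order 4 are: r^4, r^12.
That's 2.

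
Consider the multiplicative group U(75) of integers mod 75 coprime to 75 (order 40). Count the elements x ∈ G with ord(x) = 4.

4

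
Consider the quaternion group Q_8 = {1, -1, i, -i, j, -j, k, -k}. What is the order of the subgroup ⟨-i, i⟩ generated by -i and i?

4

|⟨-i⟩| = 4 and |⟨i⟩| = 4, so |H| is a multiple of lcm(4, 4) = 4 and divides |G| = 8.
Closing under the operation: H = {1, -1, i, -i}, so |H| = 4.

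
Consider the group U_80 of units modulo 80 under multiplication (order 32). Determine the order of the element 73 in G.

Compute successive powers of 73 mod 80: 73, 49, 57, 1; 73^4 ≡ 1 (mod 80).
So |⟨73⟩| = 4.

4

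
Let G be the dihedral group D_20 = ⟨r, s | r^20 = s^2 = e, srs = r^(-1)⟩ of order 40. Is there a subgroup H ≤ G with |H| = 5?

Yes

5 | 40. A subgroup of order 5 is {e, r^4, r^8, r^12, r^16}.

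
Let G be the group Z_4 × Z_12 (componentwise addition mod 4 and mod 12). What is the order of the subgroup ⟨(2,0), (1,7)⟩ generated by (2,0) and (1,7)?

|⟨(2,0)⟩| = 2 and |⟨(1,7)⟩| = 12, so |H| is a multiple of lcm(2, 12) = 12 and divides |G| = 48.
Closing under the operation: H = {(0,0), (0,2), (0,4), (0,6), (0,8), (0,10), (1,1), (1,3), (1,5), (1,7), (1,9), (1,11), (2,0), (2,2), (2,4), (2,6), (2,8), (2,10), (3,1), (3,3), (3,5), (3,7), (3,9), (3,11)}, so |H| = 24.

24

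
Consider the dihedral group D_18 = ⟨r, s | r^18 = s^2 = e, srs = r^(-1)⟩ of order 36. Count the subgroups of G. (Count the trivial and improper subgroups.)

45

|G| = 36, so by Lagrange every subgroup order divides 36. Divisors: 1, 2, 3, 4, 6, 9, 12, 18, 36.
Subgroups by order — order 1: 1; order 2: 19; order 3: 1; order 4: 9; order 6: 7; order 9: 1; order 12: 3; order 18: 3; order 36: 1.
Total: 1 + 19 + 1 + 9 + 7 + 1 + 3 + 3 + 1 = 45.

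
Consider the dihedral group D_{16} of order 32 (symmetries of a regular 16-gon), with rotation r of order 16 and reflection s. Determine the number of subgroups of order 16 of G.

3

|G| = 32 and 16 | 32, so subgroups of order 16 are possible by Lagrange.
The subgroups of order 16 are: {e, r, r^2, r^3, r^4, r^5, r^6, r^7, r^8, r^9, r^10, r^11, r^12, r^13, r^14, r^15}; {e, r^2, r^4, r^6, r^8, r^10, r^12, r^14, s, r^2s, r^4s, r^6s, r^8s, r^10s, r^12s, r^14s}; {e, r^2, r^4, r^6, r^8, r^10, r^12, r^14, rs, r^3s, r^5s, r^7s, r^9s, r^11s, r^13s, r^15s}.
So G has 3 subgroups of order 16.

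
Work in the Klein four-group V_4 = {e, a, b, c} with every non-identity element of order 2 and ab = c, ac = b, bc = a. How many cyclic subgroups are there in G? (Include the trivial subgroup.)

Each element a generates a cyclic subgroup ⟨a⟩; distinct elements may generate the same one (a cyclic group of order d has φ(d) generators).
Cyclic subgroups by order — order 1: 1; order 2: 3.
Total: 4.

4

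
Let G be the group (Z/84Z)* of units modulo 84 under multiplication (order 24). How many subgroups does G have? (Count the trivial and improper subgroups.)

32

|G| = 24, so by Lagrange every subgroup order divides 24. Divisors: 1, 2, 3, 4, 6, 8, 12, 24.
Subgroups by order — order 1: 1; order 2: 7; order 3: 1; order 4: 7; order 6: 7; order 8: 1; order 12: 7; order 24: 1.
Total: 1 + 7 + 1 + 7 + 7 + 1 + 7 + 1 = 32.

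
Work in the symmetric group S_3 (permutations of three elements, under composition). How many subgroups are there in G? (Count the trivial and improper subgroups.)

|G| = 6, so by Lagrange every subgroup order divides 6. Divisors: 1, 2, 3, 6.
Subgroups by order — order 1: 1; order 2: 3; order 3: 1; order 6: 1.
Total: 1 + 3 + 1 + 1 = 6.

6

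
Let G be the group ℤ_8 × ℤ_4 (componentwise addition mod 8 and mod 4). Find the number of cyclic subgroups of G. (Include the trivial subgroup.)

Group the elements of G by the cyclic subgroup they generate; each cyclic subgroup of order d accounts for φ(d) elements.
Cyclic subgroups by order — order 1: 1; order 2: 3; order 4: 6; order 8: 4.
Total: 14.

14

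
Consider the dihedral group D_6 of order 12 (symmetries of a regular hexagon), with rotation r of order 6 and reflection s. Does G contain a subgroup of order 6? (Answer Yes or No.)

Yes

6 | 12. A subgroup of order 6 is {e, r, r^2, r^3, r^4, r^5}.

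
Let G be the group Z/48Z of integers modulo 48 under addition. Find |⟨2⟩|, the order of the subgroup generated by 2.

24

In Z/48Z, the order of an element a is n/gcd(a, n).
gcd(2, 48) = 2, so |⟨2⟩| = 48/2 = 24.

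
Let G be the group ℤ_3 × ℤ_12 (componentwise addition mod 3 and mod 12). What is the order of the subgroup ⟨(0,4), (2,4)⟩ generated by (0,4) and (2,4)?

9

|⟨(0,4)⟩| = 3 and |⟨(2,4)⟩| = 3, so |H| is a multiple of lcm(3, 3) = 3 and divides |G| = 36.
Closing under the operation: H = {(0,0), (0,4), (0,8), (1,0), (1,4), (1,8), (2,0), (2,4), (2,8)}, so |H| = 9.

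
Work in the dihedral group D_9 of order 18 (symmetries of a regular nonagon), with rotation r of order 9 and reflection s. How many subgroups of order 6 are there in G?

|G| = 18 and 6 | 18, so subgroups of order 6 are possible by Lagrange.
The subgroups of order 6 are: {e, r^3, r^6, r^2s, r^5s, r^8s}; {e, r^3, r^6, s, r^3s, r^6s}; {e, r^3, r^6, rs, r^4s, r^7s}.
So G has 3 subgroups of order 6.

3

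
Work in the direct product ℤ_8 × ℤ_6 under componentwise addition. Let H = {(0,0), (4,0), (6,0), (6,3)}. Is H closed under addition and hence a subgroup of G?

No

(6,0) ∈ H but its inverse (2,0) ∉ H, so H is not a subgroup.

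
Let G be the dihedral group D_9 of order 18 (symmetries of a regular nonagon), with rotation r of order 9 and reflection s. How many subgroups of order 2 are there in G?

|G| = 18 and 2 | 18, so subgroups of order 2 are possible by Lagrange.
The subgroups of order 2 are: {e, r^2s}; {e, r^3s}; {e, r^4s}; {e, r^5s}; … (9 in all).
So G has 9 subgroups of order 2.

9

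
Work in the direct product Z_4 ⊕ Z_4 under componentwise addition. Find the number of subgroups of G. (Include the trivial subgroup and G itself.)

15

|G| = 16, so by Lagrange every subgroup order divides 16. Divisors: 1, 2, 4, 8, 16.
Subgroups by order — order 1: 1; order 2: 3; order 4: 7; order 8: 3; order 16: 1.
Total: 1 + 3 + 7 + 3 + 1 = 15.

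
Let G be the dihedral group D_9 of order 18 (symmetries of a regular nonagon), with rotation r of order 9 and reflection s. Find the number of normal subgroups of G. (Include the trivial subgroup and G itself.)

G has 16 subgroups. Checking conjugation-invariance by order — order 1: 1/1 normal; order 2: 0/9 normal; order 3: 1/1 normal; order 6: 0/3 normal; order 9: 1/1 normal; order 18: 1/1 normal.
Total normal subgroups: 4.

4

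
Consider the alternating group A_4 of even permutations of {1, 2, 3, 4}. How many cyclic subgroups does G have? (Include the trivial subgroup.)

Group the elements of G by the cyclic subgroup they generate; each cyclic subgroup of order d accounts for φ(d) elements.
Cyclic subgroups by order — order 1: 1; order 2: 3; order 3: 4.
Total: 8.

8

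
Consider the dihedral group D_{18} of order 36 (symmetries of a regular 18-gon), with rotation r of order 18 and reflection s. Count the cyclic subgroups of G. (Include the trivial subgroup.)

24

Group the elements of G by the cyclic subgroup they generate; each cyclic subgroup of order d accounts for φ(d) elements.
Cyclic subgroups by order — order 1: 1; order 2: 19; order 3: 1; order 6: 1; order 9: 1; order 18: 1.
Total: 24.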